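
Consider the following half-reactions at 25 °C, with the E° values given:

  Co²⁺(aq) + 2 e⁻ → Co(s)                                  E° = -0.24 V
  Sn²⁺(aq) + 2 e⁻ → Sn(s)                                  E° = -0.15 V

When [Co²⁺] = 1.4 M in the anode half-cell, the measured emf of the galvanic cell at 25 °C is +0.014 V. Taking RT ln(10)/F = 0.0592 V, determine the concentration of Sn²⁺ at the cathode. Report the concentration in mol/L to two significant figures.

Sn²⁺/Sn is the cathode, Co²⁺/Co the anode: E°cell = +0.09 V, n = 2.
Overall reaction: Sn²⁺(aq) + Co(s) → Sn(s) + Co²⁺(aq); Q = [Co²⁺]^1/[Sn²⁺]^1.
From E = E° − (0.0592/n) log Q: log Q = (E° − E)·n/0.0592 = (+0.09 − (+0.014))·2/0.0592 = 2.5676.
So 1·log[Sn²⁺] = 1·log(1.4) − log Q = 0.1461 − (2.5676) = -2.4215; [Sn²⁺] = 10^(-2.4215) ≈ 0.0038 M.

0.0038 M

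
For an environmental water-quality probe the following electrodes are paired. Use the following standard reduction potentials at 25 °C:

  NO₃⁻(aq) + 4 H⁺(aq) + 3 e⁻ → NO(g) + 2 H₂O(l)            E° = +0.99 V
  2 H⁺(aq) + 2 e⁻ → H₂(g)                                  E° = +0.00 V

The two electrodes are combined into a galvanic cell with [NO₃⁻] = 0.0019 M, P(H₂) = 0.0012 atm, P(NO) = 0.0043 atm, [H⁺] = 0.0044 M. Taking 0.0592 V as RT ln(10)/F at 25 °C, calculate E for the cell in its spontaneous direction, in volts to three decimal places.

+0.850 V

NO₃⁻/NO is the cathode (higher E°), H⁺/H₂ the anode: E°cell = +0.99 − (+0.00) = +0.99 V, n = 6.
Overall: 2 NO₃⁻(aq) + 2 H⁺(aq) + 3 H₂(g) → 2 NO(g) + 4 H₂O(l)
Q = P(NO)^2 / ([NO₃⁻]^2·[H⁺]^2·P(H₂)^3); log Q = 14.185.
E = E° − (0.0592/n) log Q = +0.99 − (0.0592/6)(14.185) = +0.850 V.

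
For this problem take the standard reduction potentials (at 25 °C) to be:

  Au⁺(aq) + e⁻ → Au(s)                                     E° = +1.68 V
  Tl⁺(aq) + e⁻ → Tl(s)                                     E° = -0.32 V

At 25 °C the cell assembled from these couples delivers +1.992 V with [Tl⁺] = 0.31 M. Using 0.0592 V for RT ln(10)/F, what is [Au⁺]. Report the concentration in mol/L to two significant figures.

0.23 M

Au⁺/Au is the cathode, Tl⁺/Tl the anode: E°cell = +2.00 V, n = 1.
Overall reaction: Au⁺(aq) + Tl(s) → Au(s) + Tl⁺(aq); Q = [Tl⁺]^1/[Au⁺]^1.
From E = E° − (0.0592/n) log Q: log Q = (E° − E)·n/0.0592 = (+2.00 − (+1.992))·1/0.0592 = 0.1351.
So 1·log[Au⁺] = 1·log(0.31) − log Q = -0.5086 − (0.1351) = -0.6437; [Au⁺] = 10^(-0.6437) ≈ 0.23 M.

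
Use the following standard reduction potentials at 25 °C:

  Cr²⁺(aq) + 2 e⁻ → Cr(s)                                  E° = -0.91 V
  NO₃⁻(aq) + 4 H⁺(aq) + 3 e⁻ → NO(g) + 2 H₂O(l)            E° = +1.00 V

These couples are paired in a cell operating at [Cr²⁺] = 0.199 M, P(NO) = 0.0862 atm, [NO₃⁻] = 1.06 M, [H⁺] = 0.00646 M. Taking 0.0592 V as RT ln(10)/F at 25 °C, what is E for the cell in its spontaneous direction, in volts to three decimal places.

NO₃⁻/NO is the cathode (higher E°), Cr²⁺/Cr the anode: E°cell = +1.00 − (-0.91) = +1.91 V, n = 6.
Overall: 2 NO₃⁻(aq) + 8 H⁺(aq) + 3 Cr(s) → 2 NO(g) + 4 H₂O(l) + 3 Cr²⁺(aq)
Q = P(NO)^2·[Cr²⁺]^3 / ([NO₃⁻]^2·[H⁺]^8); log Q = 13.235.
E = E° − (0.0592/n) log Q = +1.91 − (0.0592/6)(13.235) = +1.779 V.

+1.779 V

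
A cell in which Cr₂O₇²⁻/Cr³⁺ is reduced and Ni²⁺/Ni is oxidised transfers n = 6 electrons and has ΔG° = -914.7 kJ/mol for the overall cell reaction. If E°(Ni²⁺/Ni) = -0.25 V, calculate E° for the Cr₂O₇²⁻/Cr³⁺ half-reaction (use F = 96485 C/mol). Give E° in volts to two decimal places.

E°cell = −ΔG°/(nF) = −(-914.7×10³)/((6)(96485)) = +1.580 V.
Since Cr₂O₇²⁻/Cr³⁺ is the cathode and Ni²⁺/Ni the anode, E°cell = E°(Cr₂O₇²⁻/Cr³⁺) − E°(Ni²⁺/Ni).
So E°(Cr₂O₇²⁻/Cr³⁺) = E°cell + E°(Ni²⁺/Ni) = +1.580 + (-0.25) = +1.33 V.

+1.33 V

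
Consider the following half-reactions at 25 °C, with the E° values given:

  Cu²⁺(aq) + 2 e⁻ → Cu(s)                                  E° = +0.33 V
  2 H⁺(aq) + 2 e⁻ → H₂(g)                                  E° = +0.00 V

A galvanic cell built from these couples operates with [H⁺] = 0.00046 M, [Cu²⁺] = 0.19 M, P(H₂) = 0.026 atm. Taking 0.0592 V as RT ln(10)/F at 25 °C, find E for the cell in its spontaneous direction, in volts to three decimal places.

+0.459 V

Cu²⁺/Cu is the cathode (higher E°), H⁺/H₂ the anode: E°cell = +0.33 − (+0.00) = +0.33 V, n = 2.
Overall: Cu²⁺(aq) + H₂(g) → Cu(s) + 2 H⁺(aq)
Q = [H⁺]^2 / ([Cu²⁺]·P(H₂)); log Q = -4.368.
E = E° − (0.0592/n) log Q = +0.33 − (0.0592/2)(-4.368) = +0.459 V.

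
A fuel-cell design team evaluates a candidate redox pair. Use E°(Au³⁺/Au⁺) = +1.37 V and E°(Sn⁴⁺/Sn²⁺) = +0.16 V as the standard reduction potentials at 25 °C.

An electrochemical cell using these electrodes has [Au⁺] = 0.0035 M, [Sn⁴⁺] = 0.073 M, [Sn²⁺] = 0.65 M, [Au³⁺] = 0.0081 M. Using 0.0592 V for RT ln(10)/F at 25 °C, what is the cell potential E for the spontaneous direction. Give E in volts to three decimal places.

+1.249 V

Au³⁺/Au⁺ is the cathode (higher E°), Sn⁴⁺/Sn²⁺ the anode: E°cell = +1.37 − (+0.16) = +1.21 V, n = 2.
Overall: Au³⁺(aq) + Sn²⁺(aq) → Au⁺(aq) + Sn⁴⁺(aq)
Q = [Au⁺]·[Sn⁴⁺] / ([Au³⁺]·[Sn²⁺]); log Q = -1.314.
E = E° − (0.0592/n) log Q = +1.21 − (0.0592/2)(-1.314) = +1.249 V.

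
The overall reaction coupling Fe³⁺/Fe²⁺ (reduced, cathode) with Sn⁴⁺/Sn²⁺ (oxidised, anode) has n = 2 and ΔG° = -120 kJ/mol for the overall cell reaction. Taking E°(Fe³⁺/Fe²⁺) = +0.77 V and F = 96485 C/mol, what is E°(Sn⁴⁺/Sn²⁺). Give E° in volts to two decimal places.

E°cell = −ΔG°/(nF) = −(-120×10³)/((2)(96485)) = +0.622 V.
Since Fe³⁺/Fe²⁺ is the cathode and Sn⁴⁺/Sn²⁺ the anode, E°cell = E°(Fe³⁺/Fe²⁺) − E°(Sn⁴⁺/Sn²⁺).
So E°(Sn⁴⁺/Sn²⁺) = E°(Fe³⁺/Fe²⁺) − E°cell = (+0.77) − (+0.622) = +0.15 V.

+0.15 V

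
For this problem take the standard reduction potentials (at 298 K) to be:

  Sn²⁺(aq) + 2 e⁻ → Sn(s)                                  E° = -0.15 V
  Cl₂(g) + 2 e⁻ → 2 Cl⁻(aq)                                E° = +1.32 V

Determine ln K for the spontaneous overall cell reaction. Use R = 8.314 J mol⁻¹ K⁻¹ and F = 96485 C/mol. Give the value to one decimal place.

114.5

Cathode: Cl₂/Cl⁻; anode: Sn²⁺/Sn. E°cell = (+1.32) − (-0.15) = +1.47 V, with n = 2.
ΔG° = −nFE° = −RT ln K, so ln K = nFE°/(RT) = (2)(96485)(+1.47) / ((8.314)(298)) = 114.494.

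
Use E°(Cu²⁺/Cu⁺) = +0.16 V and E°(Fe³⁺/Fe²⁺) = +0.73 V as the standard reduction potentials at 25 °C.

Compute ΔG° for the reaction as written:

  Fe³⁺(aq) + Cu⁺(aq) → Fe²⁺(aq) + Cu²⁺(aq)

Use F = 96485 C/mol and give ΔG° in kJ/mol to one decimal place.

-55.0 kJ/mol

As written, Fe³⁺/Fe²⁺ is reduced (cathode) and Cu²⁺/Cu⁺ is oxidised (anode), so E°cell = (+0.73) − (+0.16) = +0.57 V.
Balancing electrons gives n = 1.
ΔG° = −nFE° = −(1)(96485)(+0.57) = -54,996 J = -55.0 kJ/mol.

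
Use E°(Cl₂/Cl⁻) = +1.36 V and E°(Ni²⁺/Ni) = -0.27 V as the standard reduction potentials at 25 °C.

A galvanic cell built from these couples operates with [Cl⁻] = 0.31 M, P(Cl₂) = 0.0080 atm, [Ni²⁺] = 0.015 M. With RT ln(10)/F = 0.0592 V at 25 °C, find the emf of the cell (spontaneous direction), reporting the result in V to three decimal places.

+1.652 V

Cl₂/Cl⁻ is the cathode (higher E°), Ni²⁺/Ni the anode: E°cell = +1.36 − (-0.27) = +1.63 V, n = 2.
Overall: Cl₂(g) + Ni(s) → 2 Cl⁻(aq) + Ni²⁺(aq)
Q = [Cl⁻]^2·[Ni²⁺] / (P(Cl₂)); log Q = -0.744.
E = E° − (0.0592/n) log Q = +1.63 − (0.0592/2)(-0.744) = +1.652 V.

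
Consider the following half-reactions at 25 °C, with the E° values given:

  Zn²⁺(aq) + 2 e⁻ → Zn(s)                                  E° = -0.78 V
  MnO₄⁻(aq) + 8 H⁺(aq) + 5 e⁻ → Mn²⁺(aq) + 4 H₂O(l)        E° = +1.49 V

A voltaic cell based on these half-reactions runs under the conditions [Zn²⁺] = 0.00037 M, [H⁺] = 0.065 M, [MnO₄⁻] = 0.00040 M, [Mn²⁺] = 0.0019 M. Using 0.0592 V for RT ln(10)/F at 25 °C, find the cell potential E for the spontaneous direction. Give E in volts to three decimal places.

MnO₄⁻/Mn²⁺ is the cathode (higher E°), Zn²⁺/Zn the anode: E°cell = +1.49 − (-0.78) = +2.27 V, n = 10.
Overall: 2 MnO₄⁻(aq) + 16 H⁺(aq) + 5 Zn(s) → 2 Mn²⁺(aq) + 8 H₂O(l) + 5 Zn²⁺(aq)
Q = [Mn²⁺]^2·[Zn²⁺]^5 / ([MnO₄⁻]^2·[H⁺]^16); log Q = 3.188.
E = E° − (0.0592/n) log Q = +2.27 − (0.0592/10)(3.188) = +2.251 V.

+2.251 V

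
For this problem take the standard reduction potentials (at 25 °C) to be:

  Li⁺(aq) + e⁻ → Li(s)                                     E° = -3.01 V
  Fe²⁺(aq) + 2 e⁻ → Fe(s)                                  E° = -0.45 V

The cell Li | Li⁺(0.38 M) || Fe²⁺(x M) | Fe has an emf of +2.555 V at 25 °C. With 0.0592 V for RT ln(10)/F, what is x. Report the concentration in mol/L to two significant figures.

0.098 M

Fe²⁺/Fe is the cathode, Li⁺/Li the anode: E°cell = +2.56 V, n = 2.
Overall reaction: Fe²⁺(aq) + 2 Li(s) → Fe(s) + 2 Li⁺(aq); Q = [Li⁺]^2/[Fe²⁺]^1.
From E = E° − (0.0592/n) log Q: log Q = (E° − E)·n/0.0592 = (+2.56 − (+2.555))·2/0.0592 = 0.1689.
So 1·log[Fe²⁺] = 2·log(0.38) − log Q = -0.8404 − (0.1689) = -1.0093; [Fe²⁺] = 10^(-1.0093) ≈ 0.098 M.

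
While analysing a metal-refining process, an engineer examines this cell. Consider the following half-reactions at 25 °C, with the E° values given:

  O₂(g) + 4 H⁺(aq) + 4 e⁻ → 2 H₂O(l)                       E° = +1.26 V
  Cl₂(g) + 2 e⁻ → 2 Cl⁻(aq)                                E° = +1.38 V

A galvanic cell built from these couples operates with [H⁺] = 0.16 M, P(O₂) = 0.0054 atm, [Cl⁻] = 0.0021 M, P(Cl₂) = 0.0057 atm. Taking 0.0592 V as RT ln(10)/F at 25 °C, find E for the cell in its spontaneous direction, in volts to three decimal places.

Cl₂/Cl⁻ is the cathode (higher E°), O₂/H₂O the anode: E°cell = +1.38 − (+1.26) = +0.12 V, n = 4.
Overall: 2 Cl₂(g) + 2 H₂O(l) → 4 Cl⁻(aq) + O₂(g) + 4 H⁺(aq)
Q = [Cl⁻]^4·P(O₂)·[H⁺]^4 / (P(Cl₂)^2); log Q = -11.674.
E = E° − (0.0592/n) log Q = +0.12 − (0.0592/4)(-11.674) = +0.293 V.

+0.293 V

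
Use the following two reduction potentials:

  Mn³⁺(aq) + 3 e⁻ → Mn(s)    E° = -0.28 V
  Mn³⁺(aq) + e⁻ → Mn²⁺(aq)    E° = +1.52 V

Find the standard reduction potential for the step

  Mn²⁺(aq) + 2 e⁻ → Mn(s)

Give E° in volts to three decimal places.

-1.180 V

Sequential free energies add, so n₃E°₃ = n₁E°₁ + n₂E°₂.
With n₃ = 3, and the known step contributing 1×(+1.52) V, the unknown satisfies 2·E° = 3×(-0.28) − 1×(+1.52) = -2.360.
E° = -2.360 / 2 = -1.180 V.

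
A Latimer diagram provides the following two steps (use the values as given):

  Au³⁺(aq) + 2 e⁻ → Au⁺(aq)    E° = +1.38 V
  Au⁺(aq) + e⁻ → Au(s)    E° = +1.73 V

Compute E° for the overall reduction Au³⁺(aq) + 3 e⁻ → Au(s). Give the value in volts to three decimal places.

Adding the free-energy changes (−nFE°) of the two steps gives −n₃FE°₃ = −n₁FE°₁ − n₂FE°₂.
E°₃ = (2×+1.38 + 1×+1.73) / 3 = (+4.490) / 3 = +1.497 V.
E° values themselves are not directly additive — weighting by electron count is essential.

+1.497 V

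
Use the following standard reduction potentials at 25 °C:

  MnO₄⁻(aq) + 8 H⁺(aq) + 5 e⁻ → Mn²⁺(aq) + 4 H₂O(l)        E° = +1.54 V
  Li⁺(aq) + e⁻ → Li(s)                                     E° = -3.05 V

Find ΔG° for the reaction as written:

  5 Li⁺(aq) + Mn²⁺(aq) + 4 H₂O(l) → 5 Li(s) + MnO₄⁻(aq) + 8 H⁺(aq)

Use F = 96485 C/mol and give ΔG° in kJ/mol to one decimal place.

As written, Li⁺/Li is reduced (cathode) and MnO₄⁻/Mn²⁺ is oxidised (anode), so E°cell = (-3.05) − (+1.54) = -4.59 V.
Balancing electrons gives n = 5.
ΔG° = −nFE° = −(5)(96485)(-4.59) = 2,214,331 J = +2214.3 kJ/mol.

+2214.3 kJ/mol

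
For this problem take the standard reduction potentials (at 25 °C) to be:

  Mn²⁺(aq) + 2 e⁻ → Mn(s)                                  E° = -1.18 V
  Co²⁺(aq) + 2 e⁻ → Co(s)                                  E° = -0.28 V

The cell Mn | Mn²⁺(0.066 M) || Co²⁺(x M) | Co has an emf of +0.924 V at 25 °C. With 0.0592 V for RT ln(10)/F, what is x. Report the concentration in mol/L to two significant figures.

0.43 M

Co²⁺/Co is the cathode, Mn²⁺/Mn the anode: E°cell = +0.90 V, n = 2.
Overall reaction: Co²⁺(aq) + Mn(s) → Co(s) + Mn²⁺(aq); Q = [Mn²⁺]^1/[Co²⁺]^1.
From E = E° − (0.0592/n) log Q: log Q = (E° − E)·n/0.0592 = (+0.90 − (+0.924))·2/0.0592 = -0.8108.
So 1·log[Co²⁺] = 1·log(0.066) − log Q = -1.1805 − (-0.8108) = -0.3697; [Co²⁺] = 10^(-0.3697) ≈ 0.43 M.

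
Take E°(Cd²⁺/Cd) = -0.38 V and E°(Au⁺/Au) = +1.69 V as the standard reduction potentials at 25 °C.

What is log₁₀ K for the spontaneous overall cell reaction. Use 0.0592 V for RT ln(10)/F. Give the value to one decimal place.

Cathode: Au⁺/Au; anode: Cd²⁺/Cd. E°cell = +2.07 V, n = 2.
log K = nE°cell / 0.0592 = (2)(+2.07) / 0.0592 = 69.9.

69.9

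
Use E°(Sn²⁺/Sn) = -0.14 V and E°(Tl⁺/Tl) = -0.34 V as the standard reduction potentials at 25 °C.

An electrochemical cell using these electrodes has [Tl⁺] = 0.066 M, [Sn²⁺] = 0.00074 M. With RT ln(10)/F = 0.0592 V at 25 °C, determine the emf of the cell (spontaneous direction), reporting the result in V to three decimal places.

Sn²⁺/Sn is the cathode (higher E°), Tl⁺/Tl the anode: E°cell = -0.14 − (-0.34) = +0.20 V, n = 2.
Overall: Sn²⁺(aq) + 2 Tl(s) → Sn(s) + 2 Tl⁺(aq)
Q = [Tl⁺]^2 / ([Sn²⁺]); log Q = 0.770.
E = E° − (0.0592/n) log Q = +0.20 − (0.0592/2)(0.770) = +0.177 V.

+0.177 V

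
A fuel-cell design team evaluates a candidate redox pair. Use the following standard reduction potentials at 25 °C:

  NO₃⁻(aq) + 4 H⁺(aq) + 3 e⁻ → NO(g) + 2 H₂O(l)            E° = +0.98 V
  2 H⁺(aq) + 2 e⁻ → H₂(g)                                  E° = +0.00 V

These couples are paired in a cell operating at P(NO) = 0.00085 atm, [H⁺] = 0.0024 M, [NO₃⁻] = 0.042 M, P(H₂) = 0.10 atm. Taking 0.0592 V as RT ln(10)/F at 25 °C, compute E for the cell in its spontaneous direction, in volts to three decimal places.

NO₃⁻/NO is the cathode (higher E°), H⁺/H₂ the anode: E°cell = +0.98 − (+0.00) = +0.98 V, n = 6.
Overall: 2 NO₃⁻(aq) + 2 H⁺(aq) + 3 H₂(g) → 2 NO(g) + 4 H₂O(l)
Q = P(NO)^2 / ([NO₃⁻]^2·[H⁺]^2·P(H₂)^3); log Q = 4.852.
E = E° − (0.0592/n) log Q = +0.98 − (0.0592/6)(4.852) = +0.932 V.

+0.932 V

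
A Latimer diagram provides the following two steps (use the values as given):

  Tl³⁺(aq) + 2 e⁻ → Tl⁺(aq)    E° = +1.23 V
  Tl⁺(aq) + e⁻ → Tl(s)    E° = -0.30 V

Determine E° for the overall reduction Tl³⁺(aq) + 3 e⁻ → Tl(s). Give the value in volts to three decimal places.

+0.720 V

Standard free energies of sequential steps add: ΔG°₃ = ΔG°₁ + ΔG°₂, so n₃E°₃ = n₁E°₁ + n₂E°₂.
E°₃ = (2×+1.23 + 1×-0.30) / 3 = (+2.160) / 3 = +0.720 V.
E° values themselves are not directly additive — weighting by electron count is essential.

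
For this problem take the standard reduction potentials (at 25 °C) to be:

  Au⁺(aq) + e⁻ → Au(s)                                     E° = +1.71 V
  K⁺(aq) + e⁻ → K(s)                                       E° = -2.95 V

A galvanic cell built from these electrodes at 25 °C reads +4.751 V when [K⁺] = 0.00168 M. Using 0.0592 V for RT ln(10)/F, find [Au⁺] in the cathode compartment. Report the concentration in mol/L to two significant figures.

0.058 M

Au⁺/Au is the cathode, K⁺/K the anode: E°cell = +4.66 V, n = 1.
Overall reaction: Au⁺(aq) + K(s) → Au(s) + K⁺(aq); Q = [K⁺]^1/[Au⁺]^1.
From E = E° − (0.0592/n) log Q: log Q = (E° − E)·n/0.0592 = (+4.66 − (+4.751))·1/0.0592 = -1.5372.
So 1·log[Au⁺] = 1·log(0.00168) − log Q = -2.7747 − (-1.5372) = -1.2375; [Au⁺] = 10^(-1.2375) ≈ 0.058 M.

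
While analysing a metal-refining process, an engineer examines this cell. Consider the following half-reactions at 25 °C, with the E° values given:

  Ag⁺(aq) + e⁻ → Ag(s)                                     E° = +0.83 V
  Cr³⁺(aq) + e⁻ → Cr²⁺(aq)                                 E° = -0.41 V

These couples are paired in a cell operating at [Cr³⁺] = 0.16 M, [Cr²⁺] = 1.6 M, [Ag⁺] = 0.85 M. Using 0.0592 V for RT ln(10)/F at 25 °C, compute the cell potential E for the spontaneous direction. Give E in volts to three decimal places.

+1.295 V

Ag⁺/Ag is the cathode (higher E°), Cr³⁺/Cr²⁺ the anode: E°cell = +0.83 − (-0.41) = +1.24 V, n = 1.
Overall: Ag⁺(aq) + Cr²⁺(aq) → Ag(s) + Cr³⁺(aq)
Q = [Cr³⁺] / ([Ag⁺]·[Cr²⁺]); log Q = -0.929.
E = E° − (0.0592/n) log Q = +1.24 − (0.0592/1)(-0.929) = +1.295 V.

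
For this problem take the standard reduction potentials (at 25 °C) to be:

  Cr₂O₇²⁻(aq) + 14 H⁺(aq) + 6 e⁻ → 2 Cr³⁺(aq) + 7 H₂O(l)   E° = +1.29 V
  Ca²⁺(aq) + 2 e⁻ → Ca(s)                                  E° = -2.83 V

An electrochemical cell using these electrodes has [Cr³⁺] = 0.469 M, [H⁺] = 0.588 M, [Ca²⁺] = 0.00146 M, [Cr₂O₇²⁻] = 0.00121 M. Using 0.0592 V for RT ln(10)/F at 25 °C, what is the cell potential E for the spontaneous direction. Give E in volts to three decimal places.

+4.150 V

Cr₂O₇²⁻/Cr³⁺ is the cathode (higher E°), Ca²⁺/Ca the anode: E°cell = +1.29 − (-2.83) = +4.12 V, n = 6.
Overall: Cr₂O₇²⁻(aq) + 14 H⁺(aq) + 3 Ca(s) → 2 Cr³⁺(aq) + 7 H₂O(l) + 3 Ca²⁺(aq)
Q = [Cr³⁺]^2·[Ca²⁺]^3 / ([Cr₂O₇²⁻]·[H⁺]^14); log Q = -3.019.
E = E° − (0.0592/n) log Q = +4.12 − (0.0592/6)(-3.019) = +4.150 V.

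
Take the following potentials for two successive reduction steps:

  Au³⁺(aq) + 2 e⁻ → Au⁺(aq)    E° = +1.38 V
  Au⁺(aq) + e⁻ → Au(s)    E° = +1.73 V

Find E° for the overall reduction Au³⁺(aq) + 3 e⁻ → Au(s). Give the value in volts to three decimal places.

Standard free energies of sequential steps add: ΔG°₃ = ΔG°₁ + ΔG°₂, so n₃E°₃ = n₁E°₁ + n₂E°₂.
E°₃ = (2×+1.38 + 1×+1.73) / 3 = (+4.490) / 3 = +1.497 V.

+1.497 V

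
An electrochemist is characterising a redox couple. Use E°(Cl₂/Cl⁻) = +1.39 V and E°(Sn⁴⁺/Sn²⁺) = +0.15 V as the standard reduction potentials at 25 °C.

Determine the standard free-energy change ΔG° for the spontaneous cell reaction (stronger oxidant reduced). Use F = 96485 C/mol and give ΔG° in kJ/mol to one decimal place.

Cl₂/Cl⁻ (E° = +1.39 V) is the cathode; Sn⁴⁺/Sn²⁺ (E° = +0.15 V) is the anode, so E°cell = +1.24 V.
Balancing electrons gives n = 2 (lcm of 2 and 2).
ΔG° = −nFE° = −(2)(96485)(+1.24) = -239,283 J = -239.3 kJ/mol.

-239.3 kJ/mol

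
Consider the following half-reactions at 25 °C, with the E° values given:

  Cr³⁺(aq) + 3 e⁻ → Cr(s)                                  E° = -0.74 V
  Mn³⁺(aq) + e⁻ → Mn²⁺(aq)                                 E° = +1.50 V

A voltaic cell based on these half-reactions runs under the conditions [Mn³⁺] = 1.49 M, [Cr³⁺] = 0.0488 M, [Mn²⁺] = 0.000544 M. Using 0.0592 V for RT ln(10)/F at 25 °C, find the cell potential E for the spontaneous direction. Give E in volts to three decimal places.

Mn³⁺/Mn²⁺ is the cathode (higher E°), Cr³⁺/Cr the anode: E°cell = +1.50 − (-0.74) = +2.24 V, n = 3.
Overall: 3 Mn³⁺(aq) + Cr(s) → 3 Mn²⁺(aq) + Cr³⁺(aq)
Q = [Mn²⁺]^3·[Cr³⁺] / ([Mn³⁺]^3); log Q = -11.624.
E = E° − (0.0592/n) log Q = +2.24 − (0.0592/3)(-11.624) = +2.469 V.

+2.469 V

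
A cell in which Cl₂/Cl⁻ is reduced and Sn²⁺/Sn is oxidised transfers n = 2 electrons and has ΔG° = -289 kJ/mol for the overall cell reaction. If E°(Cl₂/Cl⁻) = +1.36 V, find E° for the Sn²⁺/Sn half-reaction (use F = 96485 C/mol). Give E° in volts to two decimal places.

-0.14 V

E°cell = −ΔG°/(nF) = −(-289×10³)/((2)(96485)) = +1.498 V.
Since Cl₂/Cl⁻ is the cathode and Sn²⁺/Sn the anode, E°cell = E°(Cl₂/Cl⁻) − E°(Sn²⁺/Sn).
So E°(Sn²⁺/Sn) = E°(Cl₂/Cl⁻) − E°cell = (+1.36) − (+1.498) = -0.14 V.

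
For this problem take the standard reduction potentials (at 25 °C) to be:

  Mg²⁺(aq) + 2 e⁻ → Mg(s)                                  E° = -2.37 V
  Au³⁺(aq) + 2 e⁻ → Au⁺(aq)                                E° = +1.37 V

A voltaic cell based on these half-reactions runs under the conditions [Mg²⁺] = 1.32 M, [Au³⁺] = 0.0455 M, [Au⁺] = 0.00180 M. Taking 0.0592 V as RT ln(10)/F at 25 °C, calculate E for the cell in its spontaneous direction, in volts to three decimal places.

Au³⁺/Au⁺ is the cathode (higher E°), Mg²⁺/Mg the anode: E°cell = +1.37 − (-2.37) = +3.74 V, n = 2.
Overall: Au³⁺(aq) + Mg(s) → Au⁺(aq) + Mg²⁺(aq)
Q = [Au⁺]·[Mg²⁺] / ([Au³⁺]); log Q = -1.282.
E = E° − (0.0592/n) log Q = +3.74 − (0.0592/2)(-1.282) = +3.778 V.

+3.778 V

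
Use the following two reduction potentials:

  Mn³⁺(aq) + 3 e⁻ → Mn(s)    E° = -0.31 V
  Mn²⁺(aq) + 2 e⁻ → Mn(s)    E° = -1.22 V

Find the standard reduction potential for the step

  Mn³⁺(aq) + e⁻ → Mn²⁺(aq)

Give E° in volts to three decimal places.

Sequential free energies add, so n₃E°₃ = n₁E°₁ + n₂E°₂.
With n₃ = 3, and the known step contributing 2×(-1.22) V, the unknown satisfies 1·E° = 3×(-0.31) − 2×(-1.22) = +1.510.
E° = +1.510 / 1 = +1.510 V.

+1.510 V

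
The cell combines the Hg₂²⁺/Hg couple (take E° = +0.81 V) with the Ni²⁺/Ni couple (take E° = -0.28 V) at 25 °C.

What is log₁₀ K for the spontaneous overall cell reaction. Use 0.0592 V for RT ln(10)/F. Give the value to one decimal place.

Cathode: Hg₂²⁺/Hg; anode: Ni²⁺/Ni. E°cell = +1.09 V, n = 2.
log K = nE°cell / 0.0592 = (2)(+1.09) / 0.0592 = 36.8.

36.8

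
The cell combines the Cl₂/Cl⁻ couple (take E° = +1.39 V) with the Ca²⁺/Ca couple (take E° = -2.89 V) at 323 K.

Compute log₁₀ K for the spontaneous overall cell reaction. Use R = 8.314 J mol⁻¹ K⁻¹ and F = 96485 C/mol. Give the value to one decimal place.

133.6

Cathode: Cl₂/Cl⁻; anode: Ca²⁺/Ca. E°cell = (+1.39) − (-2.89) = +4.28 V, with n = 2.
ΔG° = −nFE° = −RT ln K, so ln K = nFE°/(RT) = (2)(96485)(+4.28) / ((8.314)(323)) = 307.554.
log₁₀ K = 307.554 / ln 10 = 133.6.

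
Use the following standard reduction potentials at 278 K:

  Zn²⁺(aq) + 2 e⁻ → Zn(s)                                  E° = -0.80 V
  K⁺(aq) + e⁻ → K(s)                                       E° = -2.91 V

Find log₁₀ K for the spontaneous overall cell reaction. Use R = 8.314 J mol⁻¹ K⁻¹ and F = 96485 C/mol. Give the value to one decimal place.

Cathode: Zn²⁺/Zn; anode: K⁺/K. E°cell = (-0.80) − (-2.91) = +2.11 V, with n = 2.
ΔG° = −nFE° = −RT ln K, so ln K = nFE°/(RT) = (2)(96485)(+2.11) / ((8.314)(278)) = 176.164.
log₁₀ K = 176.164 / ln 10 = 76.5.

76.5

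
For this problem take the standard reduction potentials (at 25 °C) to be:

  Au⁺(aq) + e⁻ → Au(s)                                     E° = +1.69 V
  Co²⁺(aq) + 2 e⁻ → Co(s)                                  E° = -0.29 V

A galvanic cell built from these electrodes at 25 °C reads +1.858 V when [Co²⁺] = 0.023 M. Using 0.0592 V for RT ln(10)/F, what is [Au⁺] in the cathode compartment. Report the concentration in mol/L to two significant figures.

Au⁺/Au is the cathode, Co²⁺/Co the anode: E°cell = +1.98 V, n = 2.
Overall reaction: 2 Au⁺(aq) + Co(s) → 2 Au(s) + Co²⁺(aq); Q = [Co²⁺]^1/[Au⁺]^2.
From E = E° − (0.0592/n) log Q: log Q = (E° − E)·n/0.0592 = (+1.98 − (+1.858))·2/0.0592 = 4.1216.
So 2·log[Au⁺] = 1·log(0.023) − log Q = -1.6383 − (4.1216) = -5.7599; log[Au⁺] = -5.7599 / 2 = -2.8800; [Au⁺] = 10^(-2.8800) ≈ 0.0013 M.

0.0013 M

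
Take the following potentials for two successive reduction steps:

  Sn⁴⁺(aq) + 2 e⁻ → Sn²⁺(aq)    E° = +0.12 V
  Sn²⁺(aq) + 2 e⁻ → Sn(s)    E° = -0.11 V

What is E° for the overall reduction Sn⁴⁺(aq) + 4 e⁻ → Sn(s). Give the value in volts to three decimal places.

+0.005 V

Since ΔG° = −nFE° is additive over sequential reductions, n₃E°₃ = n₁E°₁ + n₂E°₂.
E°₃ = (2×+0.12 + 2×-0.11) / 4 = (+0.020) / 4 = +0.005 V.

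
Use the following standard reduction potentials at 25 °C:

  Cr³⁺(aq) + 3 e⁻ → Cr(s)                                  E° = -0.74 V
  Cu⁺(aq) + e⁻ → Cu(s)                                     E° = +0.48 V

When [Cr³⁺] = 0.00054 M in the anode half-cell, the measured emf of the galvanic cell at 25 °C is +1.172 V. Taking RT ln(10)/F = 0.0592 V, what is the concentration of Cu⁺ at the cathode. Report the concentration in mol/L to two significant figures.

0.013 M

Cu⁺/Cu is the cathode, Cr³⁺/Cr the anode: E°cell = +1.22 V, n = 3.
Overall reaction: 3 Cu⁺(aq) + Cr(s) → 3 Cu(s) + Cr³⁺(aq); Q = [Cr³⁺]^1/[Cu⁺]^3.
From E = E° − (0.0592/n) log Q: log Q = (E° − E)·n/0.0592 = (+1.22 − (+1.172))·3/0.0592 = 2.4324.
So 3·log[Cu⁺] = 1·log(0.00054) − log Q = -3.2676 − (2.4324) = -5.7000; log[Cu⁺] = -5.7000 / 3 = -1.9000; [Cu⁺] = 10^(-1.9000) ≈ 0.013 M.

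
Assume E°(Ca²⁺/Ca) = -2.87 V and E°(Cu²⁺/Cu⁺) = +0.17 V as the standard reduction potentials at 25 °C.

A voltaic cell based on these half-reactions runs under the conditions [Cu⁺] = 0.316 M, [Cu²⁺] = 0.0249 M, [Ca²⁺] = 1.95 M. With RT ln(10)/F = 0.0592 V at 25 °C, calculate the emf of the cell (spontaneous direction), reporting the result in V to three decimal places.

Cu²⁺/Cu⁺ is the cathode (higher E°), Ca²⁺/Ca the anode: E°cell = +0.17 − (-2.87) = +3.04 V, n = 2.
Overall: 2 Cu²⁺(aq) + Ca(s) → 2 Cu⁺(aq) + Ca²⁺(aq)
Q = [Cu⁺]^2·[Ca²⁺] / ([Cu²⁺]^2); log Q = 2.497.
E = E° − (0.0592/n) log Q = +3.04 − (0.0592/2)(2.497) = +2.966 V.

+2.966 V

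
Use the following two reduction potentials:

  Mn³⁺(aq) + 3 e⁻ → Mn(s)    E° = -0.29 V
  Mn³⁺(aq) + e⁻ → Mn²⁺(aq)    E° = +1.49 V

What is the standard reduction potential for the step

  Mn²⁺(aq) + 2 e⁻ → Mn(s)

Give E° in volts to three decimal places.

-1.180 V

Sequential free energies add, so n₃E°₃ = n₁E°₁ + n₂E°₂.
With n₃ = 3, and the known step contributing 1×(+1.49) V, the unknown satisfies 2·E° = 3×(-0.29) − 1×(+1.49) = -2.360.
E° = -2.360 / 2 = -1.180 V.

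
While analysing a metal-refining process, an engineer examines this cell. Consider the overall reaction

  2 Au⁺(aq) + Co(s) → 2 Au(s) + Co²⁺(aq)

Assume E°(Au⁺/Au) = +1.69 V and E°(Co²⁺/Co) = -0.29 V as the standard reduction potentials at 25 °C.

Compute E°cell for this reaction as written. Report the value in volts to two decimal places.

+1.98 V

The Au⁺/Au couple has the higher reduction potential, so it is the cathode; Co²⁺/Co is oxidised at the anode.
E°cell = E°(cathode) − E°(anode) = (+1.69) − (-0.29) = +1.98 V.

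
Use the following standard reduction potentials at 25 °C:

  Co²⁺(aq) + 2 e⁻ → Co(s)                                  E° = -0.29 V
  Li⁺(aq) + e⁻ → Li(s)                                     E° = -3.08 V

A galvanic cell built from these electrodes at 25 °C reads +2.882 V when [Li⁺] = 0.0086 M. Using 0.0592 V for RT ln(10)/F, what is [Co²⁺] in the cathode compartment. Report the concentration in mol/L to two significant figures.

Co²⁺/Co is the cathode, Li⁺/Li the anode: E°cell = +2.79 V, n = 2.
Overall reaction: Co²⁺(aq) + 2 Li(s) → Co(s) + 2 Li⁺(aq); Q = [Li⁺]^2/[Co²⁺]^1.
From E = E° − (0.0592/n) log Q: log Q = (E° − E)·n/0.0592 = (+2.79 − (+2.882))·2/0.0592 = -3.1081.
So 1·log[Co²⁺] = 2·log(0.0086) − log Q = -4.1310 − (-3.1081) = -1.0229; [Co²⁺] = 10^(-1.0229) ≈ 0.095 M.

0.095 M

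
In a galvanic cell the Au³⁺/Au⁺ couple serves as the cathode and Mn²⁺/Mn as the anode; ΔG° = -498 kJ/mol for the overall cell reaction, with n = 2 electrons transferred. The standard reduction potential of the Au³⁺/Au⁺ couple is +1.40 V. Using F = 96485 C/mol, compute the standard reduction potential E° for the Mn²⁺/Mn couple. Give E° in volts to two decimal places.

E°cell = −ΔG°/(nF) = −(-498×10³)/((2)(96485)) = +2.581 V.
Since Au³⁺/Au⁺ is the cathode and Mn²⁺/Mn the anode, E°cell = E°(Au³⁺/Au⁺) − E°(Mn²⁺/Mn).
So E°(Mn²⁺/Mn) = E°(Au³⁺/Au⁺) − E°cell = (+1.40) − (+2.581) = -1.18 V.

-1.18 V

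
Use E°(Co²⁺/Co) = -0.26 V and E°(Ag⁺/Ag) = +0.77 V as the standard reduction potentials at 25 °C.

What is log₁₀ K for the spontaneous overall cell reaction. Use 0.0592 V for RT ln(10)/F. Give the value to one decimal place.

Cathode: Ag⁺/Ag; anode: Co²⁺/Co. E°cell = +1.03 V, n = 2.
log K = nE°cell / 0.0592 = (2)(+1.03) / 0.0592 = 34.8.

34.8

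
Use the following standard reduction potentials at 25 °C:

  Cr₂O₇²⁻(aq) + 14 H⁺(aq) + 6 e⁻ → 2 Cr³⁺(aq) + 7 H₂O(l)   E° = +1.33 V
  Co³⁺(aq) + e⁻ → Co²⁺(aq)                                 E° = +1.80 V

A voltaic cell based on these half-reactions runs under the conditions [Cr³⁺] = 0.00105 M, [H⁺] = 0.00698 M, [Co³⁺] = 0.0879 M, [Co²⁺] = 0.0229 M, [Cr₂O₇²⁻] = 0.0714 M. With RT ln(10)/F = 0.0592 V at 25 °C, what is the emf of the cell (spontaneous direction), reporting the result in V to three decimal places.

+0.755 V

Co³⁺/Co²⁺ is the cathode (higher E°), Cr₂O₇²⁻/Cr³⁺ the anode: E°cell = +1.80 − (+1.33) = +0.47 V, n = 6.
Overall: 6 Co³⁺(aq) + 2 Cr³⁺(aq) + 7 H₂O(l) → 6 Co²⁺(aq) + Cr₂O₇²⁻(aq) + 14 H⁺(aq)
Q = [Co²⁺]^6·[Cr₂O₇²⁻]·[H⁺]^14 / ([Co³⁺]^6·[Cr³⁺]^2); log Q = -28.880.
E = E° − (0.0592/n) log Q = +0.47 − (0.0592/6)(-28.880) = +0.755 V.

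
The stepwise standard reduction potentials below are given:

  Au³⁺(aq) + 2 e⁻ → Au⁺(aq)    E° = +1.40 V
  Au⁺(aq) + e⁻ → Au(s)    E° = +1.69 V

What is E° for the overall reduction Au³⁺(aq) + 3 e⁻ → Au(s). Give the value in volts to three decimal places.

Standard free energies of sequential steps add: ΔG°₃ = ΔG°₁ + ΔG°₂, so n₃E°₃ = n₁E°₁ + n₂E°₂.
E°₃ = (2×+1.40 + 1×+1.69) / 3 = (+4.490) / 3 = +1.497 V.
E° values themselves are not directly additive — weighting by electron count is essential.

+1.497 V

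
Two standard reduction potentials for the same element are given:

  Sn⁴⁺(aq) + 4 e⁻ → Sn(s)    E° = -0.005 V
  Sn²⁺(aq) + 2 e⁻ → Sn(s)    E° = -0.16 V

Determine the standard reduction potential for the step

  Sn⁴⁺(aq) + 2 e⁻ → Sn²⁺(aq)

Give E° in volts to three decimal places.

+0.150 V

Sequential free energies add, so n₃E°₃ = n₁E°₁ + n₂E°₂.
With n₃ = 4, and the known step contributing 2×(-0.16) V, the unknown satisfies 2·E° = 4×(-0.005) − 2×(-0.16) = +0.300.
E° = +0.300 / 2 = +0.150 V.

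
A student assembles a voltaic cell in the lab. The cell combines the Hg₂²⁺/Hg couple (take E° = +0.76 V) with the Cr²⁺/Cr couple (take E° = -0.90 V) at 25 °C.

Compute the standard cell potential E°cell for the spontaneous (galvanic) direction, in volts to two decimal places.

The Hg₂²⁺/Hg couple has the higher reduction potential, so it is the cathode; Cr²⁺/Cr is oxidised at the anode.
E°cell = E°(cathode) − E°(anode) = (+0.76) − (-0.90) = +1.66 V.
Since E°cell > 0, the reaction is spontaneous under standard conditions.

+1.66 V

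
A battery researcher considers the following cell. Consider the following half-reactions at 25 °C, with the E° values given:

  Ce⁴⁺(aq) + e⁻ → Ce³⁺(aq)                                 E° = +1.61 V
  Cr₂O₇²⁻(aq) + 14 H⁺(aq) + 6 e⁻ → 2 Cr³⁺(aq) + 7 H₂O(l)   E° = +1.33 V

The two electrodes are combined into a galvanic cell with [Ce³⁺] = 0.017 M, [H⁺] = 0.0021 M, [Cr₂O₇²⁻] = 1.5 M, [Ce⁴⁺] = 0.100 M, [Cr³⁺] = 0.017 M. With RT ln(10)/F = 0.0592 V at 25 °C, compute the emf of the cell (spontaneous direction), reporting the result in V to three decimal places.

Ce⁴⁺/Ce³⁺ is the cathode (higher E°), Cr₂O₇²⁻/Cr³⁺ the anode: E°cell = +1.61 − (+1.33) = +0.28 V, n = 6.
Overall: 6 Ce⁴⁺(aq) + 2 Cr³⁺(aq) + 7 H₂O(l) → 6 Ce³⁺(aq) + Cr₂O₇²⁻(aq) + 14 H⁺(aq)
Q = [Ce³⁺]^6·[Cr₂O₇²⁻]·[H⁺]^14 / ([Ce⁴⁺]^6·[Cr³⁺]^2); log Q = -38.391.
E = E° − (0.0592/n) log Q = +0.28 − (0.0592/6)(-38.391) = +0.659 V.

+0.659 V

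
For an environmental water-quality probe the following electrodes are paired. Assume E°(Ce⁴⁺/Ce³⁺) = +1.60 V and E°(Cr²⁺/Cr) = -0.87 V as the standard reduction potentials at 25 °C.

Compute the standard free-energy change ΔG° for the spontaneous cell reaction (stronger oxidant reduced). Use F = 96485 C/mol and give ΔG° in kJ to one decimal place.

-476.6 kJ

Ce⁴⁺/Ce³⁺ (E° = +1.60 V) is the cathode; Cr²⁺/Cr (E° = -0.87 V) is the anode, so E°cell = +2.47 V.
Balancing electrons gives n = 2 (lcm of 1 and 2).
ΔG° = −nFE° = −(2)(96485)(+2.47) = -476,636 J = -476.6 kJ.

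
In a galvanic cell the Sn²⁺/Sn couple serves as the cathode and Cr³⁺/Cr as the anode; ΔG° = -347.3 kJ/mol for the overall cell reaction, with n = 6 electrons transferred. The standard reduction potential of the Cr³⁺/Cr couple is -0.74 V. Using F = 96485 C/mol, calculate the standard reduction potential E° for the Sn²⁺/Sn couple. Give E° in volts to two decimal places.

E°cell = −ΔG°/(nF) = −(-347.3×10³)/((6)(96485)) = +0.600 V.
Since Sn²⁺/Sn is the cathode and Cr³⁺/Cr the anode, E°cell = E°(Sn²⁺/Sn) − E°(Cr³⁺/Cr).
So E°(Sn²⁺/Sn) = E°cell + E°(Cr³⁺/Cr) = +0.600 + (-0.74) = -0.14 V.

-0.14 V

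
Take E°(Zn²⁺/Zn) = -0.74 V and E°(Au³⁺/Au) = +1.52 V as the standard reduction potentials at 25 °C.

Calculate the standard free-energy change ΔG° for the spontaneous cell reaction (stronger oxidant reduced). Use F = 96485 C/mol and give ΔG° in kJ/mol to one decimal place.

Au³⁺/Au (E° = +1.52 V) is the cathode; Zn²⁺/Zn (E° = -0.74 V) is the anode, so E°cell = +2.26 V.
Balancing electrons gives n = 6 (lcm of 3 and 2).
ΔG° = −nFE° = −(6)(96485)(+2.26) = -1,308,337 J = -1308.3 kJ/mol.

-1308.3 kJ/mol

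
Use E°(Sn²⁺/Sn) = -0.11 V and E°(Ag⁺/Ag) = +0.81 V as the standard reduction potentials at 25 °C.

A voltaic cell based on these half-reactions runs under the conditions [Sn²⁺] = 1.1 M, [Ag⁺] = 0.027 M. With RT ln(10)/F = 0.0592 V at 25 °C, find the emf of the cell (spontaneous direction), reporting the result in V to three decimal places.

+0.826 V

Ag⁺/Ag is the cathode (higher E°), Sn²⁺/Sn the anode: E°cell = +0.81 − (-0.11) = +0.92 V, n = 2.
Overall: 2 Ag⁺(aq) + Sn(s) → 2 Ag(s) + Sn²⁺(aq)
Q = [Sn²⁺] / ([Ag⁺]^2); log Q = 3.179.
E = E° − (0.0592/n) log Q = +0.92 − (0.0592/2)(3.179) = +0.826 V.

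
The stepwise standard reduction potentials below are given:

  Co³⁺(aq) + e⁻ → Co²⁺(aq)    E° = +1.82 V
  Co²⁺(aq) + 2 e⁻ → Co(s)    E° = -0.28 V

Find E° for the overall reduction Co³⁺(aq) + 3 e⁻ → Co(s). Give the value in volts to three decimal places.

+0.420 V

Since ΔG° = −nFE° is additive over sequential reductions, n₃E°₃ = n₁E°₁ + n₂E°₂.
E°₃ = (1×+1.82 + 2×-0.28) / 3 = (+1.260) / 3 = +0.420 V.
E° values themselves are not directly additive — weighting by electron count is essential.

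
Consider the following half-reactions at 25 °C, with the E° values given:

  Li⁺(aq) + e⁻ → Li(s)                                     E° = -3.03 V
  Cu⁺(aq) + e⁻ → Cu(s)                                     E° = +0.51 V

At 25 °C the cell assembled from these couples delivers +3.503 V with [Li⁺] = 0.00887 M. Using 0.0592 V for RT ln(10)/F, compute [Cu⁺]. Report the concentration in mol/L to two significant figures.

Cu⁺/Cu is the cathode, Li⁺/Li the anode: E°cell = +3.54 V, n = 1.
Overall reaction: Cu⁺(aq) + Li(s) → Cu(s) + Li⁺(aq); Q = [Li⁺]^1/[Cu⁺]^1.
From E = E° − (0.0592/n) log Q: log Q = (E° − E)·n/0.0592 = (+3.54 − (+3.503))·1/0.0592 = 0.6250.
So 1·log[Cu⁺] = 1·log(0.00887) − log Q = -2.0521 − (0.6250) = -2.6771; [Cu⁺] = 10^(-2.6771) ≈ 0.0021 M.

0.0021 M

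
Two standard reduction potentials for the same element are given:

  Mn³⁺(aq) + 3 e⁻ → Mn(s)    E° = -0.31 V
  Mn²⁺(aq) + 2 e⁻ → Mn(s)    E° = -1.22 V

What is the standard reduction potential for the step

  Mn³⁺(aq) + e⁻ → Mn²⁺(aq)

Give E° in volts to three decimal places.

Sequential free energies add, so n₃E°₃ = n₁E°₁ + n₂E°₂.
With n₃ = 3, and the known step contributing 2×(-1.22) V, the unknown satisfies 1·E° = 3×(-0.31) − 2×(-1.22) = +1.510.
E° = +1.510 / 1 = +1.510 V.

+1.510 V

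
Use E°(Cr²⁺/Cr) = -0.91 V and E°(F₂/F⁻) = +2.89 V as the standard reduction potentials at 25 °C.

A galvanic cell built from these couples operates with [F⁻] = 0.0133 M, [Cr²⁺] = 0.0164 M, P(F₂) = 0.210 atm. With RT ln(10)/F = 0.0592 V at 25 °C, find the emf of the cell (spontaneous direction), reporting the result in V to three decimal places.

F₂/F⁻ is the cathode (higher E°), Cr²⁺/Cr the anode: E°cell = +2.89 − (-0.91) = +3.80 V, n = 2.
Overall: F₂(g) + Cr(s) → 2 F⁻(aq) + Cr²⁺(aq)
Q = [F⁻]^2·[Cr²⁺] / (P(F₂)); log Q = -4.860.
E = E° − (0.0592/n) log Q = +3.80 − (0.0592/2)(-4.860) = +3.944 V.

+3.944 V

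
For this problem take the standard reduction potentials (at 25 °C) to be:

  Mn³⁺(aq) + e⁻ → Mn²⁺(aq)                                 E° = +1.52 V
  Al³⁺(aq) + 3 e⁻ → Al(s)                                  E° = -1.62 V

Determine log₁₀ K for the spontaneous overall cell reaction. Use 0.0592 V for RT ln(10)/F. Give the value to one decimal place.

Cathode: Mn³⁺/Mn²⁺; anode: Al³⁺/Al. E°cell = +3.14 V, n = 3.
log K = nE°cell / 0.0592 = (3)(+3.14) / 0.0592 = 159.1.

159.1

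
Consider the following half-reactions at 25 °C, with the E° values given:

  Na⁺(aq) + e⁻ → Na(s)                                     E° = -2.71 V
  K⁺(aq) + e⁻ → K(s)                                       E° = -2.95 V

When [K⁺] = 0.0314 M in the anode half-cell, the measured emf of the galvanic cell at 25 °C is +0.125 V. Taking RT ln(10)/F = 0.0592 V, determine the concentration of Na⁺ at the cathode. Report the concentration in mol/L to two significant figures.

0.00036 M

Na⁺/Na is the cathode, K⁺/K the anode: E°cell = +0.24 V, n = 1.
Overall reaction: Na⁺(aq) + K(s) → Na(s) + K⁺(aq); Q = [K⁺]^1/[Na⁺]^1.
From E = E° − (0.0592/n) log Q: log Q = (E° − E)·n/0.0592 = (+0.24 − (+0.125))·1/0.0592 = 1.9426.
So 1·log[Na⁺] = 1·log(0.0314) − log Q = -1.5031 − (1.9426) = -3.4457; [Na⁺] = 10^(-3.4457) ≈ 0.00036 M.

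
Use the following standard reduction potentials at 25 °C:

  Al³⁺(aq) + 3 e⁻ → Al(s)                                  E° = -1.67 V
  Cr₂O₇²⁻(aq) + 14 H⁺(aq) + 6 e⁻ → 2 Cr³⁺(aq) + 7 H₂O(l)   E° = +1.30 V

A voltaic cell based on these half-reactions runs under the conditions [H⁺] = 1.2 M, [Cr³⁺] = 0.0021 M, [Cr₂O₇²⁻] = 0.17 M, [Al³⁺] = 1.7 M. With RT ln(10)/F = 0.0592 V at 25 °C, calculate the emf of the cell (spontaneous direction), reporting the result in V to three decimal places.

Cr₂O₇²⁻/Cr³⁺ is the cathode (higher E°), Al³⁺/Al the anode: E°cell = +1.30 − (-1.67) = +2.97 V, n = 6.
Overall: Cr₂O₇²⁻(aq) + 14 H⁺(aq) + 2 Al(s) → 2 Cr³⁺(aq) + 7 H₂O(l) + 2 Al³⁺(aq)
Q = [Cr³⁺]^2·[Al³⁺]^2 / ([Cr₂O₇²⁻]·[H⁺]^14); log Q = -5.234.
E = E° − (0.0592/n) log Q = +2.97 − (0.0592/6)(-5.234) = +3.022 V.

+3.022 V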